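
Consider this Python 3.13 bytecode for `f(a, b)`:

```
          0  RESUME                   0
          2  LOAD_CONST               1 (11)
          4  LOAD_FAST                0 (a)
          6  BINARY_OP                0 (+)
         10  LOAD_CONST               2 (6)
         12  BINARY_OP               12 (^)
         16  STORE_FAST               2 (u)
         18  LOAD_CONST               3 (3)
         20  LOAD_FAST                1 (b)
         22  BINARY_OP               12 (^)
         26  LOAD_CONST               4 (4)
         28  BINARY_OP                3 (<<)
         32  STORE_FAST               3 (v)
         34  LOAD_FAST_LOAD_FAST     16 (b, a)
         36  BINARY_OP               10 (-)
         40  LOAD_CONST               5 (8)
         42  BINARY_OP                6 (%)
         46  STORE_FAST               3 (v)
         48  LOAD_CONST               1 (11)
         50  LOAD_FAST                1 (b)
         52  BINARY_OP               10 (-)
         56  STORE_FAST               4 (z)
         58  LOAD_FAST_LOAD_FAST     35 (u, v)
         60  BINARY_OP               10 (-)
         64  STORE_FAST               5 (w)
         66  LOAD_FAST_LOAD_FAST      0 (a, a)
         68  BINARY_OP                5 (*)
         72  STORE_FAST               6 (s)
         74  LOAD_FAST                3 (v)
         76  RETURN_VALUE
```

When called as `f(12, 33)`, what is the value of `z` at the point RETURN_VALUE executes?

LOAD_CONST → push 11. Stack: [11]
LOAD_FAST a → push 12. Stack: [11, 12]
BINARY_OP + → 11 + 12 = 23. Stack: [23]
LOAD_CONST → push 6. Stack: [23, 6]
BINARY_OP ^ → 23 ^ 6 = 17. Stack: [17]
STORE_FAST u → u=17. Stack: []
LOAD_CONST → push 3. Stack: [3]
LOAD_FAST b → push 33. Stack: [3, 33]
BINARY_OP ^ → 3 ^ 33 = 34. Stack: [34]
LOAD_CONST → push 4. Stack: [34, 4]
BINARY_OP << → 34 << 4 = 544. Stack: [544]
STORE_FAST v → v=544. Stack: []
LOAD_FAST_LOAD_FAST b,a → push 33,12. Stack: [33, 12]
BINARY_OP - → 33 - 12 = 21. Stack: [21]
LOAD_CONST → push 8. Stack: [21, 8]
BINARY_OP % → 21 % 8 = 5. Stack: [5]
STORE_FAST v → v=5. Stack: []
LOAD_CONST → push 11. Stack: [11]
LOAD_FAST b → push 33. Stack: [11, 33]
BINARY_OP - → 11 - 33 = -22. Stack: [-22]
STORE_FAST z → z=-22. Stack: []
LOAD_FAST_LOAD_FAST u,v → push 17,5. Stack: [17, 5]
BINARY_OP - → 17 - 5 = 12. Stack: [12]
STORE_FAST w → w=12. Stack: []
LOAD_FAST_LOAD_FAST a,a → push 12,12. Stack: [12, 12]
BINARY_OP * → 12 * 12 = 144. Stack: [144]
STORE_FAST s → s=144. Stack: []
LOAD_FAST v → push 5. Stack: [5]
RETURN_VALUE → return 5.

-22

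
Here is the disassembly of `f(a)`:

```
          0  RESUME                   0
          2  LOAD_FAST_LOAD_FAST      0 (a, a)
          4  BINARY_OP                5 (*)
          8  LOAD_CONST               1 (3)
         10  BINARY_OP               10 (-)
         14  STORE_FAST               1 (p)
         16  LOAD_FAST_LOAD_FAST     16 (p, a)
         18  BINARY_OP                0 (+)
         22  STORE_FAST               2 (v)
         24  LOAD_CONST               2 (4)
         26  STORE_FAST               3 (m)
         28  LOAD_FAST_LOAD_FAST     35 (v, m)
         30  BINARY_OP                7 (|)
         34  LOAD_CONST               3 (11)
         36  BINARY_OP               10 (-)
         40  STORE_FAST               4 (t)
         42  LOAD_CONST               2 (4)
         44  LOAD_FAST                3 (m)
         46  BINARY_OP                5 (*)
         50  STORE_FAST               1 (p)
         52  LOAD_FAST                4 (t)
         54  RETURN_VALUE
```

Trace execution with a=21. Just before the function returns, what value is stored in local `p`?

LOAD_FAST_LOAD_FAST a,a → push 21,21. Stack: [21, 21]
BINARY_OP * → 21 * 21 = 441. Stack: [441]
LOAD_CONST → push 3. Stack: [441, 3]
BINARY_OP - → 441 - 3 = 438. Stack: [438]
STORE_FAST p → p=438. Stack: []
LOAD_FAST_LOAD_FAST p,a → push 438,21. Stack: [438, 21]
BINARY_OP + → 438 + 21 = 459. Stack: [459]
STORE_FAST v → v=459. Stack: []
LOAD_CONST → push 4. Stack: [4]
STORE_FAST m → m=4. Stack: []
LOAD_FAST_LOAD_FAST v,m → push 459,4. Stack: [459, 4]
BINARY_OP | → 459 | 4 = 463. Stack: [463]
LOAD_CONST → push 11. Stack: [463, 11]
BINARY_OP - → 463 - 11 = 452. Stack: [452]
STORE_FAST t → t=452. Stack: []
LOAD_CONST → push 4. Stack: [4]
LOAD_FAST m → push 4. Stack: [4, 4]
BINARY_OP * → 4 * 4 = 16. Stack: [16]
STORE_FAST p → p=16. Stack: []
LOAD_FAST t → push 452. Stack: [452]
RETURN_VALUE → return 452.

16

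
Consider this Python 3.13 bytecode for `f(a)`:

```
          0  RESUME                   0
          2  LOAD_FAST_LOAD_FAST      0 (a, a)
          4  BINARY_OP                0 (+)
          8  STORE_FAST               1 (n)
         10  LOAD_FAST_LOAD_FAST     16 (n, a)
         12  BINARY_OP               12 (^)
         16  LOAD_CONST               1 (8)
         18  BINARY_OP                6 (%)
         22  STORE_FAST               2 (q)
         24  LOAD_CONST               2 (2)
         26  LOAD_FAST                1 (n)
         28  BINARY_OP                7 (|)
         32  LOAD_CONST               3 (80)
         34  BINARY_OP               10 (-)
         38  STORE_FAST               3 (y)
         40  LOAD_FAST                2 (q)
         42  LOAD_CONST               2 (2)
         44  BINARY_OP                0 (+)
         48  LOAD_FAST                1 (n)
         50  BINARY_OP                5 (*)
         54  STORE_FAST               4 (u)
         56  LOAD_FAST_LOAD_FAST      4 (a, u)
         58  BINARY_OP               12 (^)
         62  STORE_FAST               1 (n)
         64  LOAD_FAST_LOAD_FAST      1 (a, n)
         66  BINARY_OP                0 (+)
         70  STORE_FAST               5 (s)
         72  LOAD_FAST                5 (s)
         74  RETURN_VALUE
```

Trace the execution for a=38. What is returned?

316

LOAD_FAST_LOAD_FAST a,a → push 38,38. Stack: [38, 38]
BINARY_OP + → 38 + 38 = 76. Stack: [76]
STORE_FAST n → n=76. Stack: []
LOAD_FAST_LOAD_FAST n,a → push 76,38. Stack: [76, 38]
BINARY_OP ^ → 76 ^ 38 = 106. Stack: [106]
LOAD_CONST → push 8. Stack: [106, 8]
BINARY_OP % → 106 % 8 = 2. Stack: [2]
STORE_FAST q → q=2. Stack: []
LOAD_CONST → push 2. Stack: [2]
LOAD_FAST n → push 76. Stack: [2, 76]
BINARY_OP | → 2 | 76 = 78. Stack: [78]
LOAD_CONST → push 80. Stack: [78, 80]
BINARY_OP - → 78 - 80 = -2. Stack: [-2]
STORE_FAST y → y=-2. Stack: []
LOAD_FAST q → push 2. Stack: [2]
LOAD_CONST → push 2. Stack: [2, 2]
BINARY_OP + → 2 + 2 = 4. Stack: [4]
LOAD_FAST n → push 76. Stack: [4, 76]
BINARY_OP * → 4 * 76 = 304. Stack: [304]
STORE_FAST u → u=304. Stack: []
LOAD_FAST_LOAD_FAST a,u → push 38,304. Stack: [38, 304]
BINARY_OP ^ → 38 ^ 304 = 278. Stack: [278]
STORE_FAST n → n=278. Stack: []
LOAD_FAST_LOAD_FAST a,n → push 38,278. Stack: [38, 278]
BINARY_OP + → 38 + 278 = 316. Stack: [316]
STORE_FAST s → s=316. Stack: []
LOAD_FAST s → push 316. Stack: [316]
RETURN_VALUE → return 316.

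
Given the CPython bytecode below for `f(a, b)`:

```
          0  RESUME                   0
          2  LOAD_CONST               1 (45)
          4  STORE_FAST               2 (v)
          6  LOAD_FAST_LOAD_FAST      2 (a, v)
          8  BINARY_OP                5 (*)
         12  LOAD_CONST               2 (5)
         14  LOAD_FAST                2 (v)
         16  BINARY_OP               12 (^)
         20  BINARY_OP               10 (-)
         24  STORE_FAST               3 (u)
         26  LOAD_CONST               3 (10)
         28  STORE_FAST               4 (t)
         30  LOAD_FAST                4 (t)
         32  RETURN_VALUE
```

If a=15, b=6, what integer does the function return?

10

LOAD_CONST → push 45. Stack: [45]
STORE_FAST v → v=45. Stack: []
LOAD_FAST_LOAD_FAST a,v → push 15,45. Stack: [15, 45]
BINARY_OP * → 15 * 45 = 675. Stack: [675]
LOAD_CONST → push 5. Stack: [675, 5]
LOAD_FAST v → push 45. Stack: [675, 5, 45]
BINARY_OP ^ → 5 ^ 45 = 40. Stack: [675, 40]
BINARY_OP - → 675 - 40 = 635. Stack: [635]
STORE_FAST u → u=635. Stack: []
LOAD_CONST → push 10. Stack: [10]
STORE_FAST t → t=10. Stack: []
LOAD_FAST t → push 10. Stack: [10]
RETURN_VALUE → return 10.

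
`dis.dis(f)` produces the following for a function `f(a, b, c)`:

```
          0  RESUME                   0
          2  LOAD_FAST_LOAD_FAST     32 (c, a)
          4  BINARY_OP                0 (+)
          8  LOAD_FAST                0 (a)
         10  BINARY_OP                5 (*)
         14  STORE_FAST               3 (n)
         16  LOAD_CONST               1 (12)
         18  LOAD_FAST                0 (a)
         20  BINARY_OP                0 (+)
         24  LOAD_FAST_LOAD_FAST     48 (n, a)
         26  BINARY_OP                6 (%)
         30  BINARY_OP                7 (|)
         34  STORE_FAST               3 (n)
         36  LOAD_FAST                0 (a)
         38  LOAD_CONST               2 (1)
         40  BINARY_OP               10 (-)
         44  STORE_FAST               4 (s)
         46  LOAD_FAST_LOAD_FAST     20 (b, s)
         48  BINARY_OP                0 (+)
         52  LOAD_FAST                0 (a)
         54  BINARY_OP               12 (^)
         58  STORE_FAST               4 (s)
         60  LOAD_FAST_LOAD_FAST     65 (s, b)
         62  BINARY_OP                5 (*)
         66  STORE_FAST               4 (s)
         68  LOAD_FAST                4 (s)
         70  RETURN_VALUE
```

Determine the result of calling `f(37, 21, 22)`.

588

LOAD_FAST_LOAD_FAST c,a → push 22,37. Stack: [22, 37]
BINARY_OP + → 22 + 37 = 59. Stack: [59]
LOAD_FAST a → push 37. Stack: [59, 37]
BINARY_OP * → 59 * 37 = 2183. Stack: [2183]
STORE_FAST n → n=2183. Stack: []
LOAD_CONST → push 12. Stack: [12]
LOAD_FAST a → push 37. Stack: [12, 37]
BINARY_OP + → 12 + 37 = 49. Stack: [49]
LOAD_FAST_LOAD_FAST n,a → push 2183,37. Stack: [49, 2183, 37]
BINARY_OP % → 2183 % 37 = 0. Stack: [49, 0]
BINARY_OP | → 49 | 0 = 49. Stack: [49]
STORE_FAST n → n=49. Stack: []
LOAD_FAST a → push 37. Stack: [37]
LOAD_CONST → push 1. Stack: [37, 1]
BINARY_OP - → 37 - 1 = 36. Stack: [36]
STORE_FAST s → s=36. Stack: []
LOAD_FAST_LOAD_FAST b,s → push 21,36. Stack: [21, 36]
BINARY_OP + → 21 + 36 = 57. Stack: [57]
LOAD_FAST a → push 37. Stack: [57, 37]
BINARY_OP ^ → 57 ^ 37 = 28. Stack: [28]
STORE_FAST s → s=28. Stack: []
LOAD_FAST_LOAD_FAST s,b → push 28,21. Stack: [28, 21]
BINARY_OP * → 28 * 21 = 588. Stack: [588]
STORE_FAST s → s=588. Stack: []
LOAD_FAST s → push 588. Stack: [588]
RETURN_VALUE → return 588.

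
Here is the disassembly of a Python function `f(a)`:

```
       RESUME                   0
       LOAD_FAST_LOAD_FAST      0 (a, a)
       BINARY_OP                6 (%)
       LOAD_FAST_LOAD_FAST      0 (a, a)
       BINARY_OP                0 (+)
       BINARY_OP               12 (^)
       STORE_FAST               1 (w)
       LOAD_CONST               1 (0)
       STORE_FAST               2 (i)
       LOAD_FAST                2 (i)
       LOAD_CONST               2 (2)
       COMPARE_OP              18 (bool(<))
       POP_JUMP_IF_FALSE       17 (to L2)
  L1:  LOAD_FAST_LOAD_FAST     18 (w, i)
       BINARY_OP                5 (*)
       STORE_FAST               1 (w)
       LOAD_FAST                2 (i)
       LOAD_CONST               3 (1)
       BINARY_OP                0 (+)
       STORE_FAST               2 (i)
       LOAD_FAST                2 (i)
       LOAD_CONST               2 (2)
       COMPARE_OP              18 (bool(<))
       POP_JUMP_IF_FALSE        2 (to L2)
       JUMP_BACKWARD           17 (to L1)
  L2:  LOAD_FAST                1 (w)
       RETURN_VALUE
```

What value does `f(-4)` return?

0

LOAD_FAST_LOAD_FAST a,a → push -4,-4. Stack: [-4, -4]
BINARY_OP % → -4 % -4 = 0. Stack: [0]
LOAD_FAST_LOAD_FAST a,a → push -4,-4. Stack: [0, -4, -4]
BINARY_OP + → -4 + -4 = -8. Stack: [0, -8]
BINARY_OP ^ → 0 ^ -8 = -8. Stack: [-8]
STORE_FAST w → w=-8. Stack: []
LOAD_CONST → push 0. Stack: [0]
STORE_FAST i → i=0. Stack: []
LOAD_FAST i → push 0. Stack: [0]
LOAD_CONST → push 2. Stack: [0, 2]
COMPARE_OP bool(<) → 0 vs 2 = True. Stack: [True]
POP_JUMP_IF_FALSE → pop True; no jump. Stack: []
LOAD_FAST_LOAD_FAST w,i → push -8,0. Stack: [-8, 0]
BINARY_OP * → -8 * 0 = 0. Stack: [0]
STORE_FAST w → w=0. Stack: []
LOAD_FAST i → push 0. Stack: [0]
LOAD_CONST → push 1. Stack: [0, 1]
BINARY_OP + → 0 + 1 = 1. Stack: [1]
STORE_FAST i → i=1. Stack: []
LOAD_FAST i → push 1. Stack: [1]
LOAD_CONST → push 2. Stack: [1, 2]
COMPARE_OP bool(<) → 1 vs 2 = True. Stack: [True]
POP_JUMP_IF_FALSE → pop True; no jump. Stack: []
LOAD_FAST_LOAD_FAST w,i → push 0,1. Stack: [0, 1]
BINARY_OP * → 0 * 1 = 0. Stack: [0]
STORE_FAST w → w=0. Stack: []
LOAD_FAST i → push 1. Stack: [1]
LOAD_CONST → push 1. Stack: [1, 1]
BINARY_OP + → 1 + 1 = 2. Stack: [2]
STORE_FAST i → i=2. Stack: []
LOAD_FAST i → push 2. Stack: [2]
LOAD_CONST → push 2. Stack: [2, 2]
COMPARE_OP bool(<) → 2 vs 2 = False. Stack: [False]
POP_JUMP_IF_FALSE → pop False; jump. Stack: []
LOAD_FAST w → push 0. Stack: [0]
RETURN_VALUE → return 0.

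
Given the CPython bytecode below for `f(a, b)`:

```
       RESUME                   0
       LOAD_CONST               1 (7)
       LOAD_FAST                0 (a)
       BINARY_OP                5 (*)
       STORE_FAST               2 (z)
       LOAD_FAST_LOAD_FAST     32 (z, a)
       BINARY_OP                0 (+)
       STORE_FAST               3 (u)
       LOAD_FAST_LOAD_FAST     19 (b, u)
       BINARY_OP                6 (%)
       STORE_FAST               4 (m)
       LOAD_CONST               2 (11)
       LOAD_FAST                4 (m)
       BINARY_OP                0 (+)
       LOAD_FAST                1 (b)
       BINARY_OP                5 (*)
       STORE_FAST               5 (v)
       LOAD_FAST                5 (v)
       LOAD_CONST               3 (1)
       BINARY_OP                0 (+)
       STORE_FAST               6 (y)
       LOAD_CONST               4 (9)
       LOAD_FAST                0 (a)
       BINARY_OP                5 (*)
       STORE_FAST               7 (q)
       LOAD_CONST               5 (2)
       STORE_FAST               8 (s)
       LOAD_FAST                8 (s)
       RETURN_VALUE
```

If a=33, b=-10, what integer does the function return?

2

LOAD_CONST → push 7. Stack: [7]
LOAD_FAST a → push 33. Stack: [7, 33]
BINARY_OP * → 7 * 33 = 231. Stack: [231]
STORE_FAST z → z=231. Stack: []
LOAD_FAST_LOAD_FAST z,a → push 231,33. Stack: [231, 33]
BINARY_OP + → 231 + 33 = 264. Stack: [264]
STORE_FAST u → u=264. Stack: []
LOAD_FAST_LOAD_FAST b,u → push -10,264. Stack: [-10, 264]
BINARY_OP % → -10 % 264 = 254. Stack: [254]
STORE_FAST m → m=254. Stack: []
LOAD_CONST → push 11. Stack: [11]
LOAD_FAST m → push 254. Stack: [11, 254]
BINARY_OP + → 11 + 254 = 265. Stack: [265]
LOAD_FAST b → push -10. Stack: [265, -10]
BINARY_OP * → 265 * -10 = -2650. Stack: [-2650]
STORE_FAST v → v=-2650. Stack: []
LOAD_FAST v → push -2650. Stack: [-2650]
LOAD_CONST → push 1. Stack: [-2650, 1]
BINARY_OP + → -2650 + 1 = -2649. Stack: [-2649]
STORE_FAST y → y=-2649. Stack: []
LOAD_CONST → push 9. Stack: [9]
LOAD_FAST a → push 33. Stack: [9, 33]
BINARY_OP * → 9 * 33 = 297. Stack: [297]
STORE_FAST q → q=297. Stack: []
LOAD_CONST → push 2. Stack: [2]
STORE_FAST s → s=2. Stack: []
LOAD_FAST s → push 2. Stack: [2]
RETURN_VALUE → return 2.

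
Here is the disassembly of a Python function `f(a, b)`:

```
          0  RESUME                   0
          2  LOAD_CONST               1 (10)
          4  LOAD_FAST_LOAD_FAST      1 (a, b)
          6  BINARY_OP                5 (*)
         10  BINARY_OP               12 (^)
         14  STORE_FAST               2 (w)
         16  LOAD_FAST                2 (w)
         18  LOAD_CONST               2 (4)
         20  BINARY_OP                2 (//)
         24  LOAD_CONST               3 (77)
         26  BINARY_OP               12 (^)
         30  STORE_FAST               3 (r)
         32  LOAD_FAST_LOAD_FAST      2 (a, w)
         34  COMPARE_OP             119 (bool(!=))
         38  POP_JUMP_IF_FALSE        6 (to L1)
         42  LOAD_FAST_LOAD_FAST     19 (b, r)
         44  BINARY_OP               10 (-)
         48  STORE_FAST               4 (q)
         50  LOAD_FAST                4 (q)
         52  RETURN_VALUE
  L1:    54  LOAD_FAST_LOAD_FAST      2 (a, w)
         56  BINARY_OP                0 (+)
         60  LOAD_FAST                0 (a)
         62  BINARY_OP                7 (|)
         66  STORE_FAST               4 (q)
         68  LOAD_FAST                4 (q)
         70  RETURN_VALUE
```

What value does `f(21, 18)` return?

LOAD_CONST → push 10. Stack: [10]
LOAD_FAST_LOAD_FAST a,b → push 21,18. Stack: [10, 21, 18]
BINARY_OP * → 21 * 18 = 378. Stack: [10, 378]
BINARY_OP ^ → 10 ^ 378 = 368. Stack: [368]
STORE_FAST w → w=368. Stack: []
LOAD_FAST w → push 368. Stack: [368]
LOAD_CONST → push 4. Stack: [368, 4]
BINARY_OP // → 368 // 4 = 92. Stack: [92]
LOAD_CONST → push 77. Stack: [92, 77]
BINARY_OP ^ → 92 ^ 77 = 17. Stack: [17]
STORE_FAST r → r=17. Stack: []
LOAD_FAST_LOAD_FAST a,w → push 21,368. Stack: [21, 368]
COMPARE_OP bool(!=) → 21 vs 368 = True. Stack: [True]
POP_JUMP_IF_FALSE → pop True; no jump. Stack: []
LOAD_FAST_LOAD_FAST b,r → push 18,17. Stack: [18, 17]
BINARY_OP - → 18 - 17 = 1. Stack: [1]
STORE_FAST q → q=1. Stack: []
LOAD_FAST q → push 1. Stack: [1]
RETURN_VALUE → return 1.

1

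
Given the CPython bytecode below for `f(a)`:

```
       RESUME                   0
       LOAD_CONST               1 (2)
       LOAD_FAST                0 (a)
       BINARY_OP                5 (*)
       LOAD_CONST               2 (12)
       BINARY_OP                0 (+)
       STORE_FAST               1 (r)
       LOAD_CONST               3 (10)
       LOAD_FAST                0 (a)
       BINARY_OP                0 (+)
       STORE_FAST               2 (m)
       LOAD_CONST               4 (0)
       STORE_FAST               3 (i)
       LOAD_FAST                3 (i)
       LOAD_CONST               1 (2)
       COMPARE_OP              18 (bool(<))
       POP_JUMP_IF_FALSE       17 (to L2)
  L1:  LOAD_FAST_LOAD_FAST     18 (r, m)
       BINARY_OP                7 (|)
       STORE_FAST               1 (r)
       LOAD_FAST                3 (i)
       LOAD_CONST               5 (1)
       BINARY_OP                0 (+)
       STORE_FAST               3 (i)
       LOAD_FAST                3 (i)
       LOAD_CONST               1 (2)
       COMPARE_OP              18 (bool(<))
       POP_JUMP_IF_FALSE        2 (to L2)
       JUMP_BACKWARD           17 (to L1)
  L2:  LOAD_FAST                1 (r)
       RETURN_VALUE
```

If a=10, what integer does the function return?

LOAD_CONST → push 2. Stack: [2]
LOAD_FAST a → push 10. Stack: [2, 10]
BINARY_OP * → 2 * 10 = 20. Stack: [20]
LOAD_CONST → push 12. Stack: [20, 12]
BINARY_OP + → 20 + 12 = 32. Stack: [32]
STORE_FAST r → r=32. Stack: []
LOAD_CONST → push 10. Stack: [10]
LOAD_FAST a → push 10. Stack: [10, 10]
BINARY_OP + → 10 + 10 = 20. Stack: [20]
STORE_FAST m → m=20. Stack: []
LOAD_CONST → push 0. Stack: [0]
STORE_FAST i → i=0. Stack: []
LOAD_FAST i → push 0. Stack: [0]
LOAD_CONST → push 2. Stack: [0, 2]
COMPARE_OP bool(<) → 0 vs 2 = True. Stack: [True]
POP_JUMP_IF_FALSE → pop True; no jump. Stack: []
LOAD_FAST_LOAD_FAST r,m → push 32,20. Stack: [32, 20]
BINARY_OP | → 32 | 20 = 52. Stack: [52]
STORE_FAST r → r=52. Stack: []
LOAD_FAST i → push 0. Stack: [0]
LOAD_CONST → push 1. Stack: [0, 1]
BINARY_OP + → 0 + 1 = 1. Stack: [1]
STORE_FAST i → i=1. Stack: []
LOAD_FAST i → push 1. Stack: [1]
LOAD_CONST → push 2. Stack: [1, 2]
COMPARE_OP bool(<) → 1 vs 2 = True. Stack: [True]
POP_JUMP_IF_FALSE → pop True; no jump. Stack: []
LOAD_FAST_LOAD_FAST r,m → push 52,20. Stack: [52, 20]
BINARY_OP | → 52 | 20 = 52. Stack: [52]
STORE_FAST r → r=52. Stack: []
LOAD_FAST i → push 1. Stack: [1]
LOAD_CONST → push 1. Stack: [1, 1]
BINARY_OP + → 1 + 1 = 2. Stack: [2]
STORE_FAST i → i=2. Stack: []
LOAD_FAST i → push 2. Stack: [2]
LOAD_CONST → push 2. Stack: [2, 2]
COMPARE_OP bool(<) → 2 vs 2 = False. Stack: [False]
POP_JUMP_IF_FALSE → pop False; jump. Stack: []
LOAD_FAST r → push 52. Stack: [52]
RETURN_VALUE → return 52.

52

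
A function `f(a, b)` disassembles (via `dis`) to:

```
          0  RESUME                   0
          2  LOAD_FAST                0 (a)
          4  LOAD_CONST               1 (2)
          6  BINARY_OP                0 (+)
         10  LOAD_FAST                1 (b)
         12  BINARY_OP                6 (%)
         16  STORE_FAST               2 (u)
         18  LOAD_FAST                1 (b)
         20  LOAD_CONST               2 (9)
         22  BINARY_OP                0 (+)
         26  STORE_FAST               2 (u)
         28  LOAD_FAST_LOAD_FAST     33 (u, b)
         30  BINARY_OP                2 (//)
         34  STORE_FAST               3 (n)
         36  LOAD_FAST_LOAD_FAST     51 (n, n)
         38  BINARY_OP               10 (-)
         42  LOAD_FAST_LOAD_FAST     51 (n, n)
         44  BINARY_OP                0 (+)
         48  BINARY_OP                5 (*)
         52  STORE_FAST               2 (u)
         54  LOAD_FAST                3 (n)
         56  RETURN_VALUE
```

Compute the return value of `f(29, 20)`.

LOAD_FAST a → push 29. Stack: [29]
LOAD_CONST → push 2. Stack: [29, 2]
BINARY_OP + → 29 + 2 = 31. Stack: [31]
LOAD_FAST b → push 20. Stack: [31, 20]
BINARY_OP % → 31 % 20 = 11. Stack: [11]
STORE_FAST u → u=11. Stack: []
LOAD_FAST b → push 20. Stack: [20]
LOAD_CONST → push 9. Stack: [20, 9]
BINARY_OP + → 20 + 9 = 29. Stack: [29]
STORE_FAST u → u=29. Stack: []
LOAD_FAST_LOAD_FAST u,b → push 29,20. Stack: [29, 20]
BINARY_OP // → 29 // 20 = 1. Stack: [1]
STORE_FAST n → n=1. Stack: []
LOAD_FAST_LOAD_FAST n,n → push 1,1. Stack: [1, 1]
BINARY_OP - → 1 - 1 = 0. Stack: [0]
LOAD_FAST_LOAD_FAST n,n → push 1,1. Stack: [0, 1, 1]
BINARY_OP + → 1 + 1 = 2. Stack: [0, 2]
BINARY_OP * → 0 * 2 = 0. Stack: [0]
STORE_FAST u → u=0. Stack: []
LOAD_FAST n → push 1. Stack: [1]
RETURN_VALUE → return 1.

1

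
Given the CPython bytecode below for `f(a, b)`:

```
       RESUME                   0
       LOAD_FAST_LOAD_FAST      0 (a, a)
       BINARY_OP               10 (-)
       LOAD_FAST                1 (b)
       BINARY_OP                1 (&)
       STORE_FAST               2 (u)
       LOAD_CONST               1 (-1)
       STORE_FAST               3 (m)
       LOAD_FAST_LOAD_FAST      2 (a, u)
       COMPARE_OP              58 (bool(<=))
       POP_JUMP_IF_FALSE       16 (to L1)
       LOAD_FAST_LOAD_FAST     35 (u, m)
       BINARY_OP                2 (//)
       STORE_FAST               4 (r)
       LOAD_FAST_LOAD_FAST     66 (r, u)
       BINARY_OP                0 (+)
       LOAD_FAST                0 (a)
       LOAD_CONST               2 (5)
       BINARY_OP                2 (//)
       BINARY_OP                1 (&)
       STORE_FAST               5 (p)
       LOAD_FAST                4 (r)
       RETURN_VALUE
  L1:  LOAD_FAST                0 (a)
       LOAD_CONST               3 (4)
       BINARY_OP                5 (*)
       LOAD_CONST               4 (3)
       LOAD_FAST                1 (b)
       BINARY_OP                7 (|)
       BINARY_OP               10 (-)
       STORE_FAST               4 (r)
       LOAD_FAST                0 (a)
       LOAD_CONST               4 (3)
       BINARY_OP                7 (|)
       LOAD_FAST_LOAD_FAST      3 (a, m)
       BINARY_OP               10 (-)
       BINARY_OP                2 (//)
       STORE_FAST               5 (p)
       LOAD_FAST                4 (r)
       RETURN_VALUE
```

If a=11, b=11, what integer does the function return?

33

LOAD_FAST_LOAD_FAST a,a → push 11,11. Stack: [11, 11]
BINARY_OP - → 11 - 11 = 0. Stack: [0]
LOAD_FAST b → push 11. Stack: [0, 11]
BINARY_OP & → 0 & 11 = 0. Stack: [0]
STORE_FAST u → u=0. Stack: []
LOAD_CONST → push -1. Stack: [-1]
STORE_FAST m → m=-1. Stack: []
LOAD_FAST_LOAD_FAST a,u → push 11,0. Stack: [11, 0]
COMPARE_OP bool(<=) → 11 vs 0 = False. Stack: [False]
POP_JUMP_IF_FALSE → pop False; jump. Stack: []
LOAD_FAST a → push 11. Stack: [11]
LOAD_CONST → push 4. Stack: [11, 4]
BINARY_OP * → 11 * 4 = 44. Stack: [44]
LOAD_CONST → push 3. Stack: [44, 3]
LOAD_FAST b → push 11. Stack: [44, 3, 11]
BINARY_OP | → 3 | 11 = 11. Stack: [44, 11]
BINARY_OP - → 44 - 11 = 33. Stack: [33]
STORE_FAST r → r=33. Stack: []
LOAD_FAST a → push 11. Stack: [11]
LOAD_CONST → push 3. Stack: [11, 3]
BINARY_OP | → 11 | 3 = 11. Stack: [11]
LOAD_FAST_LOAD_FAST a,m → push 11,-1. Stack: [11, 11, -1]
BINARY_OP - → 11 - -1 = 12. Stack: [11, 12]
BINARY_OP // → 11 // 12 = 0. Stack: [0]
STORE_FAST p → p=0. Stack: []
LOAD_FAST r → push 33. Stack: [33]
RETURN_VALUE → return 33.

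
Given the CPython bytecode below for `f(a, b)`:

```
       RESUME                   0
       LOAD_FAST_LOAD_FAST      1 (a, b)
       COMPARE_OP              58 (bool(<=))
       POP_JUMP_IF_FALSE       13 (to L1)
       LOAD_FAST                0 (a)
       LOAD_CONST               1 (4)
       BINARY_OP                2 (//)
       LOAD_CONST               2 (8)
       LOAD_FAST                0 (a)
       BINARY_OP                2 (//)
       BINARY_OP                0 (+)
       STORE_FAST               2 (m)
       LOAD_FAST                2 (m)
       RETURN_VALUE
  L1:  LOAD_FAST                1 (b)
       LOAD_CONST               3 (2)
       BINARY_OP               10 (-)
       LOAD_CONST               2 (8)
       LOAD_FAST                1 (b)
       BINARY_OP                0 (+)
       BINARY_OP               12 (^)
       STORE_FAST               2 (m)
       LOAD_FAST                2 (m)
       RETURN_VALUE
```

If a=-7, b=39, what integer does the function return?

-4

LOAD_FAST_LOAD_FAST a,b → push -7,39. Stack: [-7, 39]
COMPARE_OP bool(<=) → -7 vs 39 = True. Stack: [True]
POP_JUMP_IF_FALSE → pop True; no jump. Stack: []
LOAD_FAST a → push -7. Stack: [-7]
LOAD_CONST → push 4. Stack: [-7, 4]
BINARY_OP // → -7 // 4 = -2. Stack: [-2]
LOAD_CONST → push 8. Stack: [-2, 8]
LOAD_FAST a → push -7. Stack: [-2, 8, -7]
BINARY_OP // → 8 // -7 = -2. Stack: [-2, -2]
BINARY_OP + → -2 + -2 = -4. Stack: [-4]
STORE_FAST m → m=-4. Stack: []
LOAD_FAST m → push -4. Stack: [-4]
RETURN_VALUE → return -4.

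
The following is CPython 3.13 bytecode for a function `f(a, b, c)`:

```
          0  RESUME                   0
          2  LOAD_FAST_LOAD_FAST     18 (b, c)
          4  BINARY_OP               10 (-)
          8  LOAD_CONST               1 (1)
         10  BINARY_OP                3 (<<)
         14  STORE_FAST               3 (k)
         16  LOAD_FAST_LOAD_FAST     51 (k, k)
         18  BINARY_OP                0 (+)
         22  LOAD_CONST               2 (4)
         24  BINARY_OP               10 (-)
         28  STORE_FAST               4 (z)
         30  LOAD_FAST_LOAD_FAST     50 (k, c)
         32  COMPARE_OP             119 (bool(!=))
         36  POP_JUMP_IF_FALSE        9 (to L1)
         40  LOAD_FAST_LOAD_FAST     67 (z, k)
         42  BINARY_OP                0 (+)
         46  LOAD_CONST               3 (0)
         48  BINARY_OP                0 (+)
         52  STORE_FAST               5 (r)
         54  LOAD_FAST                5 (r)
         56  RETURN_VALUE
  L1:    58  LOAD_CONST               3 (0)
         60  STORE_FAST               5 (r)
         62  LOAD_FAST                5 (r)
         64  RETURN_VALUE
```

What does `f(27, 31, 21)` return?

LOAD_FAST_LOAD_FAST b,c → push 31,21. Stack: [31, 21]
BINARY_OP - → 31 - 21 = 10. Stack: [10]
LOAD_CONST → push 1. Stack: [10, 1]
BINARY_OP << → 10 << 1 = 20. Stack: [20]
STORE_FAST k → k=20. Stack: []
LOAD_FAST_LOAD_FAST k,k → push 20,20. Stack: [20, 20]
BINARY_OP + → 20 + 20 = 40. Stack: [40]
LOAD_CONST → push 4. Stack: [40, 4]
BINARY_OP - → 40 - 4 = 36. Stack: [36]
STORE_FAST z → z=36. Stack: []
LOAD_FAST_LOAD_FAST k,c → push 20,21. Stack: [20, 21]
COMPARE_OP bool(!=) → 20 vs 21 = True. Stack: [True]
POP_JUMP_IF_FALSE → pop True; no jump. Stack: []
LOAD_FAST_LOAD_FAST z,k → push 36,20. Stack: [36, 20]
BINARY_OP + → 36 + 20 = 56. Stack: [56]
LOAD_CONST → push 0. Stack: [56, 0]
BINARY_OP + → 56 + 0 = 56. Stack: [56]
STORE_FAST r → r=56. Stack: []
LOAD_FAST r → push 56. Stack: [56]
RETURN_VALUE → return 56.

56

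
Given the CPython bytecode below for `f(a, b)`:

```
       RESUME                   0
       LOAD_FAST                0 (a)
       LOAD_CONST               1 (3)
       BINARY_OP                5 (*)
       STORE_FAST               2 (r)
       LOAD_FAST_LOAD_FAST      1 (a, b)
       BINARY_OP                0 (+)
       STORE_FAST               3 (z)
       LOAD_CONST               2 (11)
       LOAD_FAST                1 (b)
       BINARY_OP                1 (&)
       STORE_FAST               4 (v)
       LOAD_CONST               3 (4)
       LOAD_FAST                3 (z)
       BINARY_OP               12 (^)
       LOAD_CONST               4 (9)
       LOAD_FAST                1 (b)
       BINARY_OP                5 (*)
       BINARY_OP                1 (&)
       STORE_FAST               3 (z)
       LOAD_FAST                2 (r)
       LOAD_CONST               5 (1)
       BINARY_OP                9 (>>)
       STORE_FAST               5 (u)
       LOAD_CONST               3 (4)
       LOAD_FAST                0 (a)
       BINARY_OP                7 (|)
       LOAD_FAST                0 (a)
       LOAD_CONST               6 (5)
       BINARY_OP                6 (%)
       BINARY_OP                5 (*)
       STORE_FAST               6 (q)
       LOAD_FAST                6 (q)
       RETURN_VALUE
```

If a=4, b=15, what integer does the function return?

16

LOAD_FAST a → push 4. Stack: [4]
LOAD_CONST → push 3. Stack: [4, 3]
BINARY_OP * → 4 * 3 = 12. Stack: [12]
STORE_FAST r → r=12. Stack: []
LOAD_FAST_LOAD_FAST a,b → push 4,15. Stack: [4, 15]
BINARY_OP + → 4 + 15 = 19. Stack: [19]
STORE_FAST z → z=19. Stack: []
LOAD_CONST → push 11. Stack: [11]
LOAD_FAST b → push 15. Stack: [11, 15]
BINARY_OP & → 11 & 15 = 11. Stack: [11]
STORE_FAST v → v=11. Stack: []
LOAD_CONST → push 4. Stack: [4]
LOAD_FAST z → push 19. Stack: [4, 19]
BINARY_OP ^ → 4 ^ 19 = 23. Stack: [23]
LOAD_CONST → push 9. Stack: [23, 9]
LOAD_FAST b → push 15. Stack: [23, 9, 15]
BINARY_OP * → 9 * 15 = 135. Stack: [23, 135]
BINARY_OP & → 23 & 135 = 7. Stack: [7]
STORE_FAST z → z=7. Stack: []
LOAD_FAST r → push 12. Stack: [12]
LOAD_CONST → push 1. Stack: [12, 1]
BINARY_OP >> → 12 >> 1 = 6. Stack: [6]
STORE_FAST u → u=6. Stack: []
LOAD_CONST → push 4. Stack: [4]
LOAD_FAST a → push 4. Stack: [4, 4]
BINARY_OP | → 4 | 4 = 4. Stack: [4]
LOAD_FAST a → push 4. Stack: [4, 4]
LOAD_CONST → push 5. Stack: [4, 4, 5]
BINARY_OP % → 4 % 5 = 4. Stack: [4, 4]
BINARY_OP * → 4 * 4 = 16. Stack: [16]
STORE_FAST q → q=16. Stack: []
LOAD_FAST q → push 16. Stack: [16]
RETURN_VALUE → return 16.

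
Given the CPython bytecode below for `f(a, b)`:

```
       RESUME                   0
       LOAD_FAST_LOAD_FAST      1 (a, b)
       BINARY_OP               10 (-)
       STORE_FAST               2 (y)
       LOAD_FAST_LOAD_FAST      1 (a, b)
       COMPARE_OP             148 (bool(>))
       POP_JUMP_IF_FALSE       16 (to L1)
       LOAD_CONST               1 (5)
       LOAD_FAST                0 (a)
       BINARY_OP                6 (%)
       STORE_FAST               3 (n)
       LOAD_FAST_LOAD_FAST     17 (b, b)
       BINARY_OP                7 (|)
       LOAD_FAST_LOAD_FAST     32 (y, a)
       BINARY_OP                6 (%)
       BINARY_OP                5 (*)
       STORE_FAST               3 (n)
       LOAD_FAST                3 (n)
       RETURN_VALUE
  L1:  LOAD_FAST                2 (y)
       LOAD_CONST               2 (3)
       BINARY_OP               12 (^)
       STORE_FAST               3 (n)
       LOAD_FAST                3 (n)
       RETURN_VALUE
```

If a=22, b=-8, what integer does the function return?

-64

LOAD_FAST_LOAD_FAST a,b → push 22,-8. Stack: [22, -8]
BINARY_OP - → 22 - -8 = 30. Stack: [30]
STORE_FAST y → y=30. Stack: []
LOAD_FAST_LOAD_FAST a,b → push 22,-8. Stack: [22, -8]
COMPARE_OP bool(>) → 22 vs -8 = True. Stack: [True]
POP_JUMP_IF_FALSE → pop True; no jump. Stack: []
LOAD_CONST → push 5. Stack: [5]
LOAD_FAST a → push 22. Stack: [5, 22]
BINARY_OP % → 5 % 22 = 5. Stack: [5]
STORE_FAST n → n=5. Stack: []
LOAD_FAST_LOAD_FAST b,b → push -8,-8. Stack: [-8, -8]
BINARY_OP | → -8 | -8 = -8. Stack: [-8]
LOAD_FAST_LOAD_FAST y,a → push 30,22. Stack: [-8, 30, 22]
BINARY_OP % → 30 % 22 = 8. Stack: [-8, 8]
BINARY_OP * → -8 * 8 = -64. Stack: [-64]
STORE_FAST n → n=-64. Stack: []
LOAD_FAST n → push -64. Stack: [-64]
RETURN_VALUE → return -64.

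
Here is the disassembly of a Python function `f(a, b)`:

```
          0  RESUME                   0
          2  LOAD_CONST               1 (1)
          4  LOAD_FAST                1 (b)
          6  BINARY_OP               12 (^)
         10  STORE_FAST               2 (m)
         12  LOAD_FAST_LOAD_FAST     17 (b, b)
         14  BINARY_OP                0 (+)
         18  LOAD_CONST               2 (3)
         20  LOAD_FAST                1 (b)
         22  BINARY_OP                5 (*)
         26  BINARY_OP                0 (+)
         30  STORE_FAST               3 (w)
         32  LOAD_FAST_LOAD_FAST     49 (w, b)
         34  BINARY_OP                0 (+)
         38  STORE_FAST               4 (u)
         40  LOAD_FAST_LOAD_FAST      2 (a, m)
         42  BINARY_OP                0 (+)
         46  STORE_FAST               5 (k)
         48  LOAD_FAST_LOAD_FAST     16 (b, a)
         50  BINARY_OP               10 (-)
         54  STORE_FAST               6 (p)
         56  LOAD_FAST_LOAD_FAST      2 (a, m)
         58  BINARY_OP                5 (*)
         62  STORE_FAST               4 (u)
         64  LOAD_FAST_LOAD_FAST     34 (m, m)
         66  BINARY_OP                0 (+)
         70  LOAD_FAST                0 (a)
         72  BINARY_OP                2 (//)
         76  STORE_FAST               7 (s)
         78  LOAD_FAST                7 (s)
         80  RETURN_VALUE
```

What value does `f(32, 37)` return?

2

LOAD_CONST → push 1. Stack: [1]
LOAD_FAST b → push 37. Stack: [1, 37]
BINARY_OP ^ → 1 ^ 37 = 36. Stack: [36]
STORE_FAST m → m=36. Stack: []
LOAD_FAST_LOAD_FAST b,b → push 37,37. Stack: [37, 37]
BINARY_OP + → 37 + 37 = 74. Stack: [74]
LOAD_CONST → push 3. Stack: [74, 3]
LOAD_FAST b → push 37. Stack: [74, 3, 37]
BINARY_OP * → 3 * 37 = 111. Stack: [74, 111]
BINARY_OP + → 74 + 111 = 185. Stack: [185]
STORE_FAST w → w=185. Stack: []
LOAD_FAST_LOAD_FAST w,b → push 185,37. Stack: [185, 37]
BINARY_OP + → 185 + 37 = 222. Stack: [222]
STORE_FAST u → u=222. Stack: []
LOAD_FAST_LOAD_FAST a,m → push 32,36. Stack: [32, 36]
BINARY_OP + → 32 + 36 = 68. Stack: [68]
STORE_FAST k → k=68. Stack: []
LOAD_FAST_LOAD_FAST b,a → push 37,32. Stack: [37, 32]
BINARY_OP - → 37 - 32 = 5. Stack: [5]
STORE_FAST p → p=5. Stack: []
LOAD_FAST_LOAD_FAST a,m → push 32,36. Stack: [32, 36]
BINARY_OP * → 32 * 36 = 1152. Stack: [1152]
STORE_FAST u → u=1152. Stack: []
LOAD_FAST_LOAD_FAST m,m → push 36,36. Stack: [36, 36]
BINARY_OP + → 36 + 36 = 72. Stack: [72]
LOAD_FAST a → push 32. Stack: [72, 32]
BINARY_OP // → 72 // 32 = 2. Stack: [2]
STORE_FAST s → s=2. Stack: []
LOAD_FAST s → push 2. Stack: [2]
RETURN_VALUE → return 2.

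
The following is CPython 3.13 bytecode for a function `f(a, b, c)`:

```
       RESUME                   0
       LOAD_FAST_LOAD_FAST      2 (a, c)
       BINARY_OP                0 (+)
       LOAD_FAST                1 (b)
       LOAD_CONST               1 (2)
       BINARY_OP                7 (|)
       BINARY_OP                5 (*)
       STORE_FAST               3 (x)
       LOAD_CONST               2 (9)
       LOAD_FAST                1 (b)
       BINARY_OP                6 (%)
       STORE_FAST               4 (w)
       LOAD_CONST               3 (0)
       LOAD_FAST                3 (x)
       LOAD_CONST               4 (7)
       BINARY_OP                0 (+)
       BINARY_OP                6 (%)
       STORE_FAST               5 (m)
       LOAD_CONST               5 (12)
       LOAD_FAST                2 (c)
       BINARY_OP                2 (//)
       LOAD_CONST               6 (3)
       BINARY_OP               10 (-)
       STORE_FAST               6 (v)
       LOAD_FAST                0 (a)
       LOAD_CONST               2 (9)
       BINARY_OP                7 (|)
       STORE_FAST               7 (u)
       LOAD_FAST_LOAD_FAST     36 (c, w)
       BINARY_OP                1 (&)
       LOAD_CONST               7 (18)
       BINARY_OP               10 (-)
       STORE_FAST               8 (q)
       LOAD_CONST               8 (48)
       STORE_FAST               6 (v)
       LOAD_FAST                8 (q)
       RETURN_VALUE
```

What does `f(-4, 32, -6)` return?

-10

LOAD_FAST_LOAD_FAST a,c → push -4,-6. Stack: [-4, -6]
BINARY_OP + → -4 + -6 = -10. Stack: [-10]
LOAD_FAST b → push 32. Stack: [-10, 32]
LOAD_CONST → push 2. Stack: [-10, 32, 2]
BINARY_OP | → 32 | 2 = 34. Stack: [-10, 34]
BINARY_OP * → -10 * 34 = -340. Stack: [-340]
STORE_FAST x → x=-340. Stack: []
LOAD_CONST → push 9. Stack: [9]
LOAD_FAST b → push 32. Stack: [9, 32]
BINARY_OP % → 9 % 32 = 9. Stack: [9]
STORE_FAST w → w=9. Stack: []
LOAD_CONST → push 0. Stack: [0]
LOAD_FAST x → push -340. Stack: [0, -340]
LOAD_CONST → push 7. Stack: [0, -340, 7]
BINARY_OP + → -340 + 7 = -333. Stack: [0, -333]
BINARY_OP % → 0 % -333 = 0. Stack: [0]
STORE_FAST m → m=0. Stack: []
LOAD_CONST → push 12. Stack: [12]
LOAD_FAST c → push -6. Stack: [12, -6]
BINARY_OP // → 12 // -6 = -2. Stack: [-2]
LOAD_CONST → push 3. Stack: [-2, 3]
BINARY_OP - → -2 - 3 = -5. Stack: [-5]
STORE_FAST v → v=-5. Stack: []
LOAD_FAST a → push -4. Stack: [-4]
LOAD_CONST → push 9. Stack: [-4, 9]
BINARY_OP | → -4 | 9 = -3. Stack: [-3]
STORE_FAST u → u=-3. Stack: []
LOAD_FAST_LOAD_FAST c,w → push -6,9. Stack: [-6, 9]
BINARY_OP & → -6 & 9 = 8. Stack: [8]
LOAD_CONST → push 18. Stack: [8, 18]
BINARY_OP - → 8 - 18 = -10. Stack: [-10]
STORE_FAST q → q=-10. Stack: []
LOAD_CONST → push 48. Stack: [48]
STORE_FAST v → v=48. Stack: []
LOAD_FAST q → push -10. Stack: [-10]
RETURN_VALUE → return -10.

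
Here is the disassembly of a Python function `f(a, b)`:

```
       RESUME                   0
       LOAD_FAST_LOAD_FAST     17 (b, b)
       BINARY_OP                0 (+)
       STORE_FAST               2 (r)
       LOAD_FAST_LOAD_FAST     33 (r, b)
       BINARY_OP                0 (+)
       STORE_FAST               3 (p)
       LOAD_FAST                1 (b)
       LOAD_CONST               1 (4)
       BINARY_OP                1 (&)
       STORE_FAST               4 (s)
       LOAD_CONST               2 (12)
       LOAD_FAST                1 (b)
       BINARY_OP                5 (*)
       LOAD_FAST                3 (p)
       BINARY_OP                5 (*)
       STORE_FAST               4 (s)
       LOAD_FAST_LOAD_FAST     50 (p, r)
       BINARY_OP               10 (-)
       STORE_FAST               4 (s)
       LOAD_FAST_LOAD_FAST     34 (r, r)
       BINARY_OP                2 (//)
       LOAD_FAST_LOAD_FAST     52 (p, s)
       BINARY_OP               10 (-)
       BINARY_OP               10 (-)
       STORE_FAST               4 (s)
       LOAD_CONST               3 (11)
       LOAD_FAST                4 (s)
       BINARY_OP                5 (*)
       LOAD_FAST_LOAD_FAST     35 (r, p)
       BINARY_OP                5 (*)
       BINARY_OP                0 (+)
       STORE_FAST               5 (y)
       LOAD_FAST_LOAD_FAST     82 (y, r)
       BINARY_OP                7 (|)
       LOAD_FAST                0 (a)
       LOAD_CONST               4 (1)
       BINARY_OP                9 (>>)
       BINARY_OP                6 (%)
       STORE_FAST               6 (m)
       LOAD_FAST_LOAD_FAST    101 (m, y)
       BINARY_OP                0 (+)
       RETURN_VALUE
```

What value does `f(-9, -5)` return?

270

LOAD_FAST_LOAD_FAST b,b → push -5,-5. Stack: [-5, -5]
BINARY_OP + → -5 + -5 = -10. Stack: [-10]
STORE_FAST r → r=-10. Stack: []
LOAD_FAST_LOAD_FAST r,b → push -10,-5. Stack: [-10, -5]
BINARY_OP + → -10 + -5 = -15. Stack: [-15]
STORE_FAST p → p=-15. Stack: []
LOAD_FAST b → push -5. Stack: [-5]
LOAD_CONST → push 4. Stack: [-5, 4]
BINARY_OP & → -5 & 4 = 0. Stack: [0]
STORE_FAST s → s=0. Stack: []
LOAD_CONST → push 12. Stack: [12]
LOAD_FAST b → push -5. Stack: [12, -5]
BINARY_OP * → 12 * -5 = -60. Stack: [-60]
LOAD_FAST p → push -15. Stack: [-60, -15]
BINARY_OP * → -60 * -15 = 900. Stack: [900]
STORE_FAST s → s=900. Stack: []
LOAD_FAST_LOAD_FAST p,r → push -15,-10. Stack: [-15, -10]
BINARY_OP - → -15 - -10 = -5. Stack: [-5]
STORE_FAST s → s=-5. Stack: []
LOAD_FAST_LOAD_FAST r,r → push -10,-10. Stack: [-10, -10]
BINARY_OP // → -10 // -10 = 1. Stack: [1]
LOAD_FAST_LOAD_FAST p,s → push -15,-5. Stack: [1, -15, -5]
BINARY_OP - → -15 - -5 = -10. Stack: [1, -10]
BINARY_OP - → 1 - -10 = 11. Stack: [11]
STORE_FAST s → s=11. Stack: []
LOAD_CONST → push 11. Stack: [11]
LOAD_FAST s → push 11. Stack: [11, 11]
BINARY_OP * → 11 * 11 = 121. Stack: [121]
LOAD_FAST_LOAD_FAST r,p → push -10,-15. Stack: [121, -10, -15]
BINARY_OP * → -10 * -15 = 150. Stack: [121, 150]
BINARY_OP + → 121 + 150 = 271. Stack: [271]
STORE_FAST y → y=271. Stack: []
LOAD_FAST_LOAD_FAST y,r → push 271,-10. Stack: [271, -10]
BINARY_OP | → 271 | -10 = -1. Stack: [-1]
LOAD_FAST a → push -9. Stack: [-1, -9]
LOAD_CONST → push 1. Stack: [-1, -9, 1]
BINARY_OP >> → -9 >> 1 = -5. Stack: [-1, -5]
BINARY_OP % → -1 % -5 = -1. Stack: [-1]
STORE_FAST m → m=-1. Stack: []
LOAD_FAST_LOAD_FAST m,y → push -1,271. Stack: [-1, 271]
BINARY_OP + → -1 + 271 = 270. Stack: [270]
RETURN_VALUE → return 270.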